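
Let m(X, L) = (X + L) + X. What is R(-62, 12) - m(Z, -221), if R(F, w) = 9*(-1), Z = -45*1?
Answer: 302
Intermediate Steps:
Z = -45
m(X, L) = L + 2*X (m(X, L) = (L + X) + X = L + 2*X)
R(F, w) = -9
R(-62, 12) - m(Z, -221) = -9 - (-221 + 2*(-45)) = -9 - (-221 - 90) = -9 - 1*(-311) = -9 + 311 = 302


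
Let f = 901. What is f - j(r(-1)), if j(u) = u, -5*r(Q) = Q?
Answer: 4504/5 ≈ 900.80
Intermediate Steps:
r(Q) = -Q/5
f - j(r(-1)) = 901 - (-1)*(-1)/5 = 901 - 1*⅕ = 901 - ⅕ = 4504/5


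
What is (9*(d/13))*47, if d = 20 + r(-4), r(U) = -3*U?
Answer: 13536/13 ≈ 1041.2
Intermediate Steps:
d = 32 (d = 20 - 3*(-4) = 20 + 12 = 32)
(9*(d/13))*47 = (9*(32/13))*47 = (288/13)*47 = 13536/13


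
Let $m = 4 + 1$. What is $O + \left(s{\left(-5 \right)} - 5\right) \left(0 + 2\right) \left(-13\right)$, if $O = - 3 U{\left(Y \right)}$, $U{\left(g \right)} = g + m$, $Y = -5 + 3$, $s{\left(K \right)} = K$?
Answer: $251$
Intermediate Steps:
$m = 5$
$Y = -2$
$U{\left(g \right)} = 5 + g$ ($U{\left(g \right)} = g + 5 = 5 + g$)
$O = -9$ ($O = - 3 \left(5 - 2\right) = \left(-3\right) 3 = -9$)
$O + \left(s{\left(-5 \right)} - 5\right) \left(0 + 2\right) \left(-13\right) = -9 + \left(-5 - 5\right) \left(0 + 2\right) \left(-13\right) = -9 + \left(-10\right) 2 \left(-13\right) = -9 - -260 = -9 + 260 = 251$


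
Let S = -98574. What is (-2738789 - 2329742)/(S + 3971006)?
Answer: -5068531/3872432 ≈ -1.3089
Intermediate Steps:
(-2738789 - 2329742)/(S + 3971006) = (-2738789 - 2329742)/(-98574 + 3971006) = -5068531/3872432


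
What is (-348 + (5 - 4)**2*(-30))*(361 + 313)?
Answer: -254772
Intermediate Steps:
(-348 + (5 - 4)**2*(-30))*(361 + 313) = (-348 + 1**2*(-30))*674 = (-348 + 1*(-30))*674 = (-348 - 30)*674 = -378*674 = -254772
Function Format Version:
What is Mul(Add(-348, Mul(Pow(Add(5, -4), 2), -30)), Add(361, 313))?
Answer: -254772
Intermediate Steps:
Mul(Add(-348, Mul(Pow(Add(5, -4), 2), -30)), Add(361, 313)) = Mul(Add(-348, Mul(Pow(1, 2), -30)), 674) = Mul(Add(-348, Mul(1, -30)), 674) = Mul(Add(-348, -30), 674) = Mul(-378, 674) = -254772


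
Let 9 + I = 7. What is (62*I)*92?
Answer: -11408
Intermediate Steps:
I = -2 (I = -9 + 7 = -2)
(62*I)*92 = (62*(-2))*92 = -124*92 = -11408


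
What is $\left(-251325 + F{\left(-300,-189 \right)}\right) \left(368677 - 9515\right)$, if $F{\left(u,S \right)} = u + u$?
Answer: $-90481886850$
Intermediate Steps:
$F{\left(u,S \right)} = 2 u$
$\left(-251325 + F{\left(-300,-189 \right)}\right) \left(368677 - 9515\right) = \left(-251325 + 2 \left(-300\right)\right) \left(368677 - 9515\right) = \left(-251325 - 600\right) 359162 = \left(-251925\right) 359162 = -90481886850$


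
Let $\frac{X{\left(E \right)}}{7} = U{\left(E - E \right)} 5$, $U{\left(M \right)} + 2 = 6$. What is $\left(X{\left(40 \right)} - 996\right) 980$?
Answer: $-838880$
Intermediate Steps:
$U{\left(M \right)} = 4$ ($U{\left(M \right)} = -2 + 6 = 4$)
$X{\left(E \right)} = 140$ ($X{\left(E \right)} = 7 \cdot 4 \cdot 5 = 7 \cdot 20 = 140$)
$\left(X{\left(40 \right)} - 996\right) 980 = \left(140 - 996\right) 980 = \left(-856\right) 980 = -838880$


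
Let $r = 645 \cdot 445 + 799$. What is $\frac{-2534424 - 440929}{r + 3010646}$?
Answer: $- \frac{2975353}{3298470} \approx -0.90204$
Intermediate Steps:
$r = 287824$ ($r = 287025 + 799 = 287824$)
$\frac{-2534424 - 440929}{r + 3010646} = \frac{-2534424 - 440929}{287824 + 3010646} = \frac{-2534424 - 440929}{3298470} = \left(-2975353\right) \frac{1}{3298470} = - \frac{2975353}{3298470}$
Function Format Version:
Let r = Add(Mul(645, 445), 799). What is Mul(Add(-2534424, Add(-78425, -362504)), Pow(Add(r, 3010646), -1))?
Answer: Rational(-2975353, 3298470) ≈ -0.90204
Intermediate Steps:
r = 287824 (r = Add(287025, 799) = 287824)
Mul(Add(-2534424, Add(-78425, -362504)), Pow(Add(r, 3010646), -1)) = Mul(Add(-2534424, Add(-78425, -362504)), Pow(Add(287824, 3010646), -1)) = Mul(Add(-2534424, -440929), Pow(3298470, -1)) = Mul(-2975353, Rational(1, 3298470)) = Rational(-2975353, 3298470)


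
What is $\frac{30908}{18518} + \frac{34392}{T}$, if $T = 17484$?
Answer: $\frac{1043676}{287029} \approx 3.6361$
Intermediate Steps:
$\frac{30908}{18518} + \frac{34392}{T} = \frac{30908}{18518} + \frac{34392}{17484} = 30908 \cdot \frac{1}{18518} + 34392 \cdot \frac{1}{17484} = \frac{15454}{9259} + \frac{2866}{1457} = \frac{1043676}{287029}$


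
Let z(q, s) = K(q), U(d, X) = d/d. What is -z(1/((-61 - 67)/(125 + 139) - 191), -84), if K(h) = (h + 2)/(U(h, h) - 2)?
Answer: 12605/6319 ≈ 1.9948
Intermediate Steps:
U(d, X) = 1
K(h) = -2 - h (K(h) = (h + 2)/(1 - 2) = (2 + h)/(-1) = (2 + h)*(-1) = -2 - h)
z(q, s) = -2 - q
-z(1/((-61 - 67)/(125 + 139) - 191), -84) = -(-2 - 1/((-61 - 67)/(125 + 139) - 191)) = -(-2 - 1/(-128/264 - 191)) = -(-2 - 1/(-128*1/264 - 191)) = -(-2 - 1/(-16/33 - 191)) = -(-2 - 1/(-6319/33)) = -(-2 - 1*(-33/6319)) = -(-2 + 33/6319) = -1*(-12605/6319) = 12605/6319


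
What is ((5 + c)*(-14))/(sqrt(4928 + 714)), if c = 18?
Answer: -23*sqrt(5642)/403 ≈ -4.2869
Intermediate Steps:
((5 + c)*(-14))/(sqrt(4928 + 714)) = ((5 + 18)*(-14))/(sqrt(4928 + 714)) = (23*(-14))/(sqrt(5642)) = -23*sqrt(5642)/403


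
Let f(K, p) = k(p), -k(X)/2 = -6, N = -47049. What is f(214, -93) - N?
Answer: 47061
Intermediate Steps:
k(X) = 12 (k(X) = -2*(-6) = 12)
f(K, p) = 12
f(214, -93) - N = 12 - 1*(-47049) = 12 + 47049 = 47061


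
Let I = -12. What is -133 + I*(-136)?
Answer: 1499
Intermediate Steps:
-133 + I*(-136) = -133 - 12*(-136) = -133 + 1632 = 1499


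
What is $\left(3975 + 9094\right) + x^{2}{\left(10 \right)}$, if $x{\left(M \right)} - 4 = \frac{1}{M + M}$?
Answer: $\frac{5234161}{400} \approx 13085.0$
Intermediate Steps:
$x{\left(M \right)} = 4 + \frac{1}{2 M}$ ($x{\left(M \right)} = 4 + \frac{1}{M + M} = 4 + \frac{1}{2 M}$)
$\left(3975 + 9094\right) + x^{2}{\left(10 \right)} = \left(3975 + 9094\right) + \left(4 + \frac{1}{2 \cdot 10}\right)^{2} = 13069 + \left(4 + \frac{1}{2} \cdot \frac{1}{10}\right)^{2} = 13069 + \left(4 + \frac{1}{20}\right)^{2} = 13069 + \left(\frac{81}{20}\right)^{2} = 13069 + \frac{6561}{400} = \frac{5234161}{400}$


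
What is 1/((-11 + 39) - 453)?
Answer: -1/425 ≈ -0.0023529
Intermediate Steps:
1/((-11 + 39) - 453) = 1/(28 - 453) = 1/(-425) = -1/425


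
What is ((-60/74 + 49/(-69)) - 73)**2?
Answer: 36195823504/6517809 ≈ 5553.4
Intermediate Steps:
((-60/74 + 49/(-69)) - 73)**2 = ((-60*1/74 + 49*(-1/69)) - 73)**2 = ((-30/37 - 49/69) - 73)**2 = (-3883/2553 - 73)**2 = (-190252/2553)**2 = 36195823504/6517809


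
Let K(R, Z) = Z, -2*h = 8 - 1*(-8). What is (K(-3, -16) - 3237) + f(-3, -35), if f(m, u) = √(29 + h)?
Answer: -3253 + √21 ≈ -3248.4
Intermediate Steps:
h = -8 (h = -(8 - 1*(-8))/2 = -(8 + 8)/2 = -½*16 = -8)
f(m, u) = √21 (f(m, u) = √(29 - 8) = √21)
(K(-3, -16) - 3237) + f(-3, -35) = (-16 - 3237) + √21 = -3253 + √21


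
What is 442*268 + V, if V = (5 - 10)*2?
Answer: 118446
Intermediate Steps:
V = -10 (V = -5*2 = -10)
442*268 + V = 442*268 - 10 = 118456 - 10 = 118446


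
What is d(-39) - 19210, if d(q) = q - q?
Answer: -19210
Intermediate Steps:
d(q) = 0
d(-39) - 19210 = 0 - 19210 = -19210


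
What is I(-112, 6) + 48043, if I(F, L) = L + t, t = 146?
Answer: 48195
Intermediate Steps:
I(F, L) = 146 + L (I(F, L) = L + 146 = 146 + L)
I(-112, 6) + 48043 = (146 + 6) + 48043 = 152 + 48043 = 48195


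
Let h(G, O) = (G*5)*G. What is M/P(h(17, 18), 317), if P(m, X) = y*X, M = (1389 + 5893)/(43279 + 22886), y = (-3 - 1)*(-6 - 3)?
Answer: 331/34321590 ≈ 9.6441e-6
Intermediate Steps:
y = 36 (y = -4*(-9) = 36)
h(G, O) = 5*G² (h(G, O) = (5*G)*G = 5*G²)
M = 662/6015 (M = 7282/66165 = 7282*(1/66165) = 662/6015 ≈ 0.11006)
P(m, X) = 36*X
M/P(h(17, 18), 317) = 662/(6015*((36*317))) = (662/6015)/11412 = (662/6015)*(1/11412) = 331/34321590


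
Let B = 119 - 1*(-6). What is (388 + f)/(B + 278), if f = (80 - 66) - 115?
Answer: 287/403 ≈ 0.71216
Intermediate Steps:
f = -101 (f = 14 - 115 = -101)
B = 125 (B = 119 + 6 = 125)
(388 + f)/(B + 278) = (388 - 101)/(125 + 278) = 287/403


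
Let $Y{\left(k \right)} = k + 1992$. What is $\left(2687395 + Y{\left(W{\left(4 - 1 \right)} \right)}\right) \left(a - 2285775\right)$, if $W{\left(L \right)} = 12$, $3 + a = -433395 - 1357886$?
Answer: $-10964838397541$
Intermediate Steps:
$a = -1791284$ ($a = -3 - 1791281 = -1791284$)
$Y{\left(k \right)} = 1992 + k$
$\left(2687395 + Y{\left(W{\left(4 - 1 \right)} \right)}\right) \left(a - 2285775\right) = \left(2687395 + \left(1992 + 12\right)\right) \left(-1791284 - 2285775\right) = \left(2687395 + 2004\right) \left(-4077059\right) = 2689399 \left(-4077059\right) = -10964838397541$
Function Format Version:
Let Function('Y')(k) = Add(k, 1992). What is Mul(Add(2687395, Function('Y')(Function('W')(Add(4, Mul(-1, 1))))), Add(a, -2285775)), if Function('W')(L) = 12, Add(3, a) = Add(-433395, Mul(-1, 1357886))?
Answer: -10964838397541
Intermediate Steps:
a = -1791284 (a = Add(-3, Add(-433395, Mul(-1, 1357886))) = Add(-3, Add(-433395, -1357886)) = Add(-3, -1791281) = -1791284)
Function('Y')(k) = Add(1992, k)
Mul(Add(2687395, Function('Y')(Function('W')(Add(4, Mul(-1, 1))))), Add(a, -2285775)) = Mul(Add(2687395, Add(1992, 12)), Add(-1791284, -2285775)) = Mul(Add(2687395, 2004), -4077059) = Mul(2689399, -4077059) = -10964838397541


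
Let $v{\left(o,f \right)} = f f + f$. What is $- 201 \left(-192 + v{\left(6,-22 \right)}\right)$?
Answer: $-54270$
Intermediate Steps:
$v{\left(o,f \right)} = f + f^{2}$ ($v{\left(o,f \right)} = f^{2} + f = f + f^{2}$)
$- 201 \left(-192 + v{\left(6,-22 \right)}\right) = - 201 \left(-192 - 22 \left(1 - 22\right)\right) = - 201 \left(-192 - -462\right) = - 201 \left(-192 + 462\right) = \left(-201\right) 270 = -54270$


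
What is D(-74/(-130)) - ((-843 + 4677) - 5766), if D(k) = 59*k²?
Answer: 8243471/4225 ≈ 1951.1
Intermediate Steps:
D(-74/(-130)) - ((-843 + 4677) - 5766) = 59*(-74/(-130))² - ((-843 + 4677) - 5766) = 59*(-74*(-1/130))² - (3834 - 5766) = 59*(37/65)² - 1*(-1932) = 59*(1369/4225) + 1932 = 80771/4225 + 1932 = 8243471/4225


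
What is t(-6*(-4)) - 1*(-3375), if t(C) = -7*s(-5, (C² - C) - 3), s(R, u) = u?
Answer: -468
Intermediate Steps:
t(C) = 21 - 7*C² + 7*C (t(C) = -7*((C² - C) - 3) = -7*(-3 + C² - C) = 21 - 7*C² + 7*C)
t(-6*(-4)) - 1*(-3375) = (21 - 7*(-6*(-4))² + 7*(-6*(-4))) - 1*(-3375) = (21 - 7*24² + 7*24) + 3375 = (21 - 7*576 + 168) + 3375 = (21 - 4032 + 168) + 3375 = -3843 + 3375 = -468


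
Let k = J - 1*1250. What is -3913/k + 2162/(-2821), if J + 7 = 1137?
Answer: 10779133/338520 ≈ 31.842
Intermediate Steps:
J = 1130 (J = -7 + 1137 = 1130)
k = -120 (k = 1130 - 1*1250 = 1130 - 1250 = -120)
-3913/k + 2162/(-2821) = -3913/(-120) + 2162/(-2821) = -3913*(-1/120) + 2162*(-1/2821) = 3913/120 - 2162/2821 = 10779133/338520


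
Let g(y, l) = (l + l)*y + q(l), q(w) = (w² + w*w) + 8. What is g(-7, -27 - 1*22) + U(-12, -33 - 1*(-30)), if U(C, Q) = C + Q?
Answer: 5481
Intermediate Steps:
q(w) = 8 + 2*w² (q(w) = (w² + w²) + 8 = 2*w² + 8 = 8 + 2*w²)
g(y, l) = 8 + 2*l² + 2*l*y (g(y, l) = (l + l)*y + (8 + 2*l²) = (2*l)*y + (8 + 2*l²) = 2*l*y + (8 + 2*l²) = 8 + 2*l² + 2*l*y)
g(-7, -27 - 1*22) + U(-12, -33 - 1*(-30)) = (8 + 2*(-27 - 1*22)² + 2*(-27 - 1*22)*(-7)) + (-12 + (-33 - 1*(-30))) = (8 + 2*(-27 - 22)² + 2*(-27 - 22)*(-7)) + (-12 + (-33 + 30)) = (8 + 2*(-49)² + 2*(-49)*(-7)) + (-12 - 3) = (8 + 2*2401 + 686) - 15 = (8 + 4802 + 686) - 15 = 5496 - 15 = 5481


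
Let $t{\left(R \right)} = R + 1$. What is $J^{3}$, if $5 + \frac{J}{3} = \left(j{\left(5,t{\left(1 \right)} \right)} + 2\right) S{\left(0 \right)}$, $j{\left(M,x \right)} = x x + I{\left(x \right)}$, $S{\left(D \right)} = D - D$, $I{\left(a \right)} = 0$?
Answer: $-3375$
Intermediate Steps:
$S{\left(D \right)} = 0$
$t{\left(R \right)} = 1 + R$
$j{\left(M,x \right)} = x^{2}$ ($j{\left(M,x \right)} = x x + 0 = x^{2} + 0 = x^{2}$)
$J = -15$ ($J = -15 + 3 \left(\left(1 + 1\right)^{2} + 2\right) 0 = -15 + 3 \left(2^{2} + 2\right) 0 = -15 + 3 \left(4 + 2\right) 0 = -15 + 3 \cdot 6 \cdot 0 = -15 + 3 \cdot 0 = -15 + 0 = -15$)
$J^{3} = \left(-15\right)^{3} = -3375$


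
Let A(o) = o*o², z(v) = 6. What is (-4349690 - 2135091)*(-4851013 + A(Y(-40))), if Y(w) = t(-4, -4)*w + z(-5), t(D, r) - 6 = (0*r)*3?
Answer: 114546633347177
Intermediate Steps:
t(D, r) = 6 (t(D, r) = 6 + (0*r)*3 = 6 + 0*3 = 6 + 0 = 6)
Y(w) = 6 + 6*w (Y(w) = 6*w + 6 = 6 + 6*w)
A(o) = o³
(-4349690 - 2135091)*(-4851013 + A(Y(-40))) = (-4349690 - 2135091)*(-4851013 + (6 + 6*(-40))³) = -6484781*(-4851013 + (6 - 240)³) = -6484781*(-4851013 + (-234)³) = -6484781*(-4851013 - 12812904) = -6484781*(-17663917) = 114546633347177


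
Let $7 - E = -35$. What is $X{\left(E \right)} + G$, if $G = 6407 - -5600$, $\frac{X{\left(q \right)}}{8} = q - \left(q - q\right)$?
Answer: $12343$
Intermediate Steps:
$E = 42$ ($E = 7 - -35 = 7 + 35 = 42$)
$X{\left(q \right)} = 8 q$ ($X{\left(q \right)} = 8 \left(q - \left(q - q\right)\right) = 8 \left(q - 0\right) = 8 \left(q + 0\right) = 8 q$)
$G = 12007$ ($G = 6407 + 5600 = 12007$)
$X{\left(E \right)} + G = 8 \cdot 42 + 12007 = 336 + 12007 = 12343$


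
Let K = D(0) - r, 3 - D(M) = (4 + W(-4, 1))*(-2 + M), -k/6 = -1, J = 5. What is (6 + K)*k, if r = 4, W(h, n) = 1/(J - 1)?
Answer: 81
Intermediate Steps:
W(h, n) = ¼ (W(h, n) = 1/(5 - 1) = 1/4 = ¼)
k = 6 (k = -6*(-1) = 6)
D(M) = 23/2 - 17*M/4 (D(M) = 3 - (4 + ¼)*(-2 + M) = 3 - 17*(-2 + M)/4 = 3 - (-17/2 + 17*M/4) = 3 + (17/2 - 17*M/4) = 23/2 - 17*M/4)
K = 15/2 (K = (23/2 - 17/4*0) - 1*4 = (23/2 + 0) - 4 = 23/2 - 4 = 15/2 ≈ 7.5000)
(6 + K)*k = (6 + 15/2)*6 = (27/2)*6 = 81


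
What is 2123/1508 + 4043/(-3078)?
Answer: 218875/2320812 ≈ 0.094310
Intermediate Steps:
2123/1508 + 4043/(-3078) = 2123*(1/1508) + 4043*(-1/3078) = 2123/1508 - 4043/3078 = 218875/2320812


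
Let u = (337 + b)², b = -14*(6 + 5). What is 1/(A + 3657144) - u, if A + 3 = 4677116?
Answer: -279105932672/8334257 ≈ -33489.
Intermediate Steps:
A = 4677113 (A = -3 + 4677116 = 4677113)
b = -154 (b = -14*11 = -154)
u = 33489 (u = (337 - 154)² = 183² = 33489)
1/(A + 3657144) - u = 1/(4677113 + 3657144) - 1*33489 = 1/8334257 - 33489 = -279105932672/8334257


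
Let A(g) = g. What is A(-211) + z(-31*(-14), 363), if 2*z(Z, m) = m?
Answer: -59/2 ≈ -29.500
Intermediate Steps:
z(Z, m) = m/2
A(-211) + z(-31*(-14), 363) = -211 + (½)*363 = -211 + 363/2 = -59/2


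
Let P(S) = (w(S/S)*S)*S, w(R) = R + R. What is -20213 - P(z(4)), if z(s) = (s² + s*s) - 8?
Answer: -21365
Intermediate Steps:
z(s) = -8 + 2*s² (z(s) = (s² + s²) - 8 = 2*s² - 8 = -8 + 2*s²)
w(R) = 2*R
P(S) = 2*S² (P(S) = ((2*(S/S))*S)*S = ((2*1)*S)*S = (2*S)*S = 2*S²)
-20213 - P(z(4)) = -20213 - 2*(-8 + 2*4²)² = -20213 - 2*(-8 + 2*16)² = -20213 - 2*(-8 + 32)² = -20213 - 2*24² = -20213 - 2*576 = -20213 - 1*1152 = -20213 - 1152 = -21365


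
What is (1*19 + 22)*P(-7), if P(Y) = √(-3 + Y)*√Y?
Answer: -41*√70 ≈ -343.03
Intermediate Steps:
P(Y) = √Y*√(-3 + Y)
(1*19 + 22)*P(-7) = (1*19 + 22)*(√(-7)*√(-3 - 7)) = (19 + 22)*((I*√7)*√(-10)) = 41*((I*√7)*(I*√10)) = 41*(-√70) = -41*√70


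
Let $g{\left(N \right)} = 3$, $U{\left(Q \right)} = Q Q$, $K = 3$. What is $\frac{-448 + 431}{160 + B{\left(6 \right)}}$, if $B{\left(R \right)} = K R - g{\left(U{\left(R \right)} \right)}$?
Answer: $- \frac{17}{175} \approx -0.097143$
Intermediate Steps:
$U{\left(Q \right)} = Q^{2}$
$B{\left(R \right)} = -3 + 3 R$ ($B{\left(R \right)} = 3 R - 3 = -3 + 3 R$)
$\frac{-448 + 431}{160 + B{\left(6 \right)}} = \frac{-448 + 431}{160 + \left(-3 + 3 \cdot 6\right)} = - \frac{17}{160 + \left(-3 + 18\right)} = - \frac{17}{160 + 15} = - \frac{17}{175}$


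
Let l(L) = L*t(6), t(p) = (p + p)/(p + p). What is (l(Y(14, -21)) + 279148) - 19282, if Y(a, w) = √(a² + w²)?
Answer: 259866 + 7*√13 ≈ 2.5989e+5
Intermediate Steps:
t(p) = 1 (t(p) = (2*p)/((2*p)) = (2*p)*(1/(2*p)) = 1)
l(L) = L (l(L) = L*1 = L)
(l(Y(14, -21)) + 279148) - 19282 = (√(14² + (-21)²) + 279148) - 19282 = (√(196 + 441) + 279148) - 19282 = (√637 + 279148) - 19282 = (7*√13 + 279148) - 19282 = (279148 + 7*√13) - 19282 = 259866 + 7*√13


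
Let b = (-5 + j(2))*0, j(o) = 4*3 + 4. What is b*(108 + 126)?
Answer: 0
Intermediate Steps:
j(o) = 16 (j(o) = 12 + 4 = 16)
b = 0 (b = (-5 + 16)*0 = 11*0 = 0)
b*(108 + 126) = 0*(108 + 126) = 0*234 = 0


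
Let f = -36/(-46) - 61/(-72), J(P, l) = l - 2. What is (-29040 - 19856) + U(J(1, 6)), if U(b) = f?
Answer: -80969077/1656 ≈ -48894.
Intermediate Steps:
J(P, l) = -2 + l
f = 2699/1656 (f = -36*(-1/46) - 61*(-1/72) = 18/23 + 61/72 = 2699/1656 ≈ 1.6298)
U(b) = 2699/1656
(-29040 - 19856) + U(J(1, 6)) = (-29040 - 19856) + 2699/1656 = -48896 + 2699/1656 = -80969077/1656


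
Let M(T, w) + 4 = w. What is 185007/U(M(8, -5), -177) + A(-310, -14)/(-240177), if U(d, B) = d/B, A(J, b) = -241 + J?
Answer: 873877049918/240177 ≈ 3.6385e+6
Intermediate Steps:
M(T, w) = -4 + w
185007/U(M(8, -5), -177) + A(-310, -14)/(-240177) = 185007/(((-4 - 5)/(-177))) + (-241 - 310)/(-240177) = 185007/((-9*(-1/177))) - 551*(-1/240177) = 185007/(3/59) + 551/240177 = 185007*(59/3) + 551/240177 = 3638471 + 551/240177 = 873877049918/240177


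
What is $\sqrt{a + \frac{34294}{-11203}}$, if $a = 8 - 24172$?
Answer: $\frac{i \sqrt{3033140393958}}{11203} \approx 155.46 i$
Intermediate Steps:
$a = -24164$ ($a = 8 - 24172 = -24164$)
$\sqrt{a + \frac{34294}{-11203}} = \sqrt{-24164 + \frac{34294}{-11203}} = \sqrt{-24164 + 34294 \left(- \frac{1}{11203}\right)} = \sqrt{-24164 - \frac{34294}{11203}} = \sqrt{- \frac{270743586}{11203}} = \frac{i \sqrt{3033140393958}}{11203}$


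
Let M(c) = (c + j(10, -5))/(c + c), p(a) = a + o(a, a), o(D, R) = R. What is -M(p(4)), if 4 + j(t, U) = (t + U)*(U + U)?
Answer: 23/8 ≈ 2.8750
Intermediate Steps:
j(t, U) = -4 + 2*U*(U + t) (j(t, U) = -4 + (t + U)*(U + U) = -4 + (U + t)*(2*U) = -4 + 2*U*(U + t))
p(a) = 2*a (p(a) = a + a = 2*a)
M(c) = (-54 + c)/(2*c) (M(c) = (c + (-4 + 2*(-5)**2 + 2*(-5)*10))/(c + c) = (c + (-4 + 2*25 - 100))/((2*c)) = (c + (-4 + 50 - 100))*(1/(2*c)) = (c - 54)*(1/(2*c)) = (-54 + c)*(1/(2*c)) = (-54 + c)/(2*c))
-M(p(4)) = -(-54 + 2*4)/(2*(2*4)) = -(-54 + 8)/(2*8) = -(-46)/(2*8) = -1*(-23/8) = 23/8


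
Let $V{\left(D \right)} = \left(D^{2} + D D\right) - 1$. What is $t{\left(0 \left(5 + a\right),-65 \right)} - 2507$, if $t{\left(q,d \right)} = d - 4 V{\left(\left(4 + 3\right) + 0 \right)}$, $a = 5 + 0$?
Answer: $-2960$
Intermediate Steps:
$a = 5$
$V{\left(D \right)} = -1 + 2 D^{2}$ ($V{\left(D \right)} = \left(D^{2} + D^{2}\right) - 1 = 2 D^{2} - 1 = -1 + 2 D^{2}$)
$t{\left(q,d \right)} = -388 + d$ ($t{\left(q,d \right)} = d - 4 \left(-1 + 2 \left(\left(4 + 3\right) + 0\right)^{2}\right) = d - 4 \left(-1 + 2 \left(7 + 0\right)^{2}\right) = d - 4 \left(-1 + 2 \cdot 7^{2}\right) = d - 4 \left(-1 + 2 \cdot 49\right) = d - 4 \left(-1 + 98\right) = d - 388 = -388 + d$)
$t{\left(0 \left(5 + a\right),-65 \right)} - 2507 = \left(-388 - 65\right) - 2507 = -453 - 2507 = -2960$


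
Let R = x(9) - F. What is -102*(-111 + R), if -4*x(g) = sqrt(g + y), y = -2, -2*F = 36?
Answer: 9486 + 51*sqrt(7)/2 ≈ 9553.5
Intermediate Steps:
F = -18 (F = -1/2*36 = -18)
x(g) = -sqrt(-2 + g)/4 (x(g) = -sqrt(g - 2)/4 = -sqrt(-2 + g)/4)
R = 18 - sqrt(7)/4 (R = -sqrt(-2 + 9)/4 - 1*(-18) = -sqrt(7)/4 + 18 = 18 - sqrt(7)/4 ≈ 17.339)
-102*(-111 + R) = -102*(-111 + (18 - sqrt(7)/4)) = -102*(-93 - sqrt(7)/4) = 9486 + 51*sqrt(7)/2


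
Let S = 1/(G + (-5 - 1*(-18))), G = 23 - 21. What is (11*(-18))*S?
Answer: -66/5 ≈ -13.200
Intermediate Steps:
G = 2
S = 1/15 (S = 1/(2 + (-5 - 1*(-18))) = 1/(2 + (-5 + 18)) = 1/(2 + 13) = 1/15 ≈ 0.066667)
(11*(-18))*S = (11*(-18))*(1/15) = -198*1/15 = -66/5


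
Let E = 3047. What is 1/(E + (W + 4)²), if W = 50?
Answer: 1/5963 ≈ 0.00016770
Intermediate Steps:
1/(E + (W + 4)²) = 1/(3047 + (50 + 4)²) = 1/(3047 + 54²) = 1/(3047 + 2916) = 1/5963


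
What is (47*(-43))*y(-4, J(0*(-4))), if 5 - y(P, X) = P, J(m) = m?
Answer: -18189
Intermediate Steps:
y(P, X) = 5 - P
(47*(-43))*y(-4, J(0*(-4))) = (47*(-43))*(5 - 1*(-4)) = -2021*(5 + 4) = -2021*9 = -18189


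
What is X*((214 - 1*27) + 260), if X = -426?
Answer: -190422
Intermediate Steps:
X*((214 - 1*27) + 260) = -426*((214 - 1*27) + 260) = -426*((214 - 27) + 260) = -426*(187 + 260) = -426*447 = -190422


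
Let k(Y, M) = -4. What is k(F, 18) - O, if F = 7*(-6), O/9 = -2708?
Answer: 24368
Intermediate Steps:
O = -24372 (O = 9*(-2708) = -24372)
F = -42
k(F, 18) - O = -4 - 1*(-24372) = -4 + 24372 = 24368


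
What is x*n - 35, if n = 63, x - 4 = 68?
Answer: 4501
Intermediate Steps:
x = 72 (x = 4 + 68 = 72)
x*n - 35 = 72*63 - 35 = 4536 - 35 = 4501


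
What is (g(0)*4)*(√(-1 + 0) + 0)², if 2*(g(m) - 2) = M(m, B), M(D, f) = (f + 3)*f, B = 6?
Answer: -116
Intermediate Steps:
M(D, f) = f*(3 + f) (M(D, f) = (3 + f)*f = f*(3 + f))
g(m) = 29 (g(m) = 2 + (6*(3 + 6))/2 = 2 + (6*9)/2 = 2 + (½)*54 = 2 + 27 = 29)
(g(0)*4)*(√(-1 + 0) + 0)² = (29*4)*(√(-1 + 0) + 0)² = 116*(√(-1) + 0)² = 116*(I + 0)² = 116*I² = 116*(-1) = -116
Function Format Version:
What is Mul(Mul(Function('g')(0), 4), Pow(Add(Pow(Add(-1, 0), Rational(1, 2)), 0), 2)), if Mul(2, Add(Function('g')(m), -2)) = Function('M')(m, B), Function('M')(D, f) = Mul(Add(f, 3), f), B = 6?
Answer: -116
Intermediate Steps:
Function('M')(D, f) = Mul(f, Add(3, f)) (Function('M')(D, f) = Mul(Add(3, f), f) = Mul(f, Add(3, f)))
Function('g')(m) = 29 (Function('g')(m) = Add(2, Mul(Rational(1, 2), Mul(6, Add(3, 6)))) = Add(2, Mul(Rational(1, 2), Mul(6, 9))) = Add(2, Mul(Rational(1, 2), 54)) = Add(2, 27) = 29)
Mul(Mul(Function('g')(0), 4), Pow(Add(Pow(Add(-1, 0), Rational(1, 2)), 0), 2)) = Mul(Mul(29, 4), Pow(Add(Pow(Add(-1, 0), Rational(1, 2)), 0), 2)) = Mul(116, Pow(Add(Pow(-1, Rational(1, 2)), 0), 2)) = Mul(116, Pow(Add(I, 0), 2)) = Mul(116, Pow(I, 2)) = Mul(116, -1) = -116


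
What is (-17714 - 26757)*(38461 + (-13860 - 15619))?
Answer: -399438522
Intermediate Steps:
(-17714 - 26757)*(38461 + (-13860 - 15619)) = -44471*(38461 - 29479) = -44471*8982 = -399438522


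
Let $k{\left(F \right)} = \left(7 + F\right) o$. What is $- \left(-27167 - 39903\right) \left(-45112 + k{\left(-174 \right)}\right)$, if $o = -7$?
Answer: $-2947257010$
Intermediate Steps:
$k{\left(F \right)} = -49 - 7 F$ ($k{\left(F \right)} = \left(7 + F\right) \left(-7\right) = -49 - 7 F$)
$- \left(-27167 - 39903\right) \left(-45112 + k{\left(-174 \right)}\right) = - \left(-27167 - 39903\right) \left(-45112 - -1169\right) = - \left(-67070\right) \left(-45112 + \left(-49 + 1218\right)\right) = - \left(-67070\right) \left(-45112 + 1169\right) = - \left(-67070\right) \left(-43943\right) = \left(-1\right) 2947257010 = -2947257010$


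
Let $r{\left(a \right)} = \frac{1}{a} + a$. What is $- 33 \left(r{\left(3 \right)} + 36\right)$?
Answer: $-1298$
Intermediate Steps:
$r{\left(a \right)} = a + \frac{1}{a}$
$- 33 \left(r{\left(3 \right)} + 36\right) = - 33 \left(\left(3 + \frac{1}{3}\right) + 36\right) = - 33 \left(\frac{10}{3} + 36\right) = \left(-33\right) \frac{118}{3} = -1298$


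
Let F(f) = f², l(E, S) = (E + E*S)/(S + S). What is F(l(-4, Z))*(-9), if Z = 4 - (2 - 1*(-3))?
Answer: 0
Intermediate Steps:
Z = -1 (Z = 4 - (2 + 3) = 4 - 1*5 = 4 - 5 = -1)
l(E, S) = (E + E*S)/(2*S) (l(E, S) = (E + E*S)/((2*S)) = (E + E*S)*(1/(2*S)) = (E + E*S)/(2*S))
F(l(-4, Z))*(-9) = ((½)*(-4)*(1 - 1)/(-1))²*(-9) = ((½)*(-4)*(-1)*0)²*(-9) = 0²*(-9) = 0*(-9) = 0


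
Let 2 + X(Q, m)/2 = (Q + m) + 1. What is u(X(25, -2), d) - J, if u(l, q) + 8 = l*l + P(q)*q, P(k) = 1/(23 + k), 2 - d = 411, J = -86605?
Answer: 34174147/386 ≈ 88534.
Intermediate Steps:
d = -409 (d = 2 - 1*411 = 2 - 411 = -409)
X(Q, m) = -2 + 2*Q + 2*m (X(Q, m) = -4 + 2*((Q + m) + 1) = -4 + 2*(1 + Q + m) = -4 + (2 + 2*Q + 2*m) = -2 + 2*Q + 2*m)
u(l, q) = -8 + l**2 + q/(23 + q) (u(l, q) = -8 + (l*l + q/(23 + q)) = -8 + (l**2 + q/(23 + q)) = -8 + l**2 + q/(23 + q))
u(X(25, -2), d) - J = (-409 + (-8 + (-2 + 2*25 + 2*(-2))**2)*(23 - 409))/(23 - 409) - 1*(-86605) = (-409 + (-8 + (-2 + 50 - 4)**2)*(-386))/(-386) + 86605 = -(-409 + (-8 + 44**2)*(-386))/386 + 86605 = -(-409 + (-8 + 1936)*(-386))/386 + 86605 = -(-409 + 1928*(-386))/386 + 86605 = -(-409 - 744208)/386 + 86605 = -1/386*(-744617) + 86605 = 744617/386 + 86605 = 34174147/386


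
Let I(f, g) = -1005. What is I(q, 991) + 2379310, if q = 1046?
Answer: 2378305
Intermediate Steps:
I(q, 991) + 2379310 = -1005 + 2379310 = 2378305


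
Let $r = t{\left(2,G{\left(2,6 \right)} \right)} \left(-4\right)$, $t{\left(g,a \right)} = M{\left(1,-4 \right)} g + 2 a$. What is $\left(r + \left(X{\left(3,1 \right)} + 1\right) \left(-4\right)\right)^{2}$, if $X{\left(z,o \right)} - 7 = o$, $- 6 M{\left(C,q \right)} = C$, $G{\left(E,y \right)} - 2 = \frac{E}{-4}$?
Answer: $\frac{19600}{9} \approx 2177.8$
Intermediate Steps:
$G{\left(E,y \right)} = 2 - \frac{E}{4}$ ($G{\left(E,y \right)} = 2 + \frac{E}{-4} = 2 + E \left(- \frac{1}{4}\right) = 2 - \frac{E}{4}$)
$M{\left(C,q \right)} = - \frac{C}{6}$
$X{\left(z,o \right)} = 7 + o$
$t{\left(g,a \right)} = 2 a - \frac{g}{6}$ ($t{\left(g,a \right)} = \left(- \frac{1}{6}\right) 1 g + 2 a = - \frac{g}{6} + 2 a = 2 a - \frac{g}{6}$)
$r = - \frac{32}{3}$ ($r = \left(2 \left(2 - \frac{1}{2}\right) - \frac{1}{3}\right) \left(-4\right) = \left(2 \cdot \frac{3}{2} - \frac{1}{3}\right) \left(-4\right) = \left(3 - \frac{1}{3}\right) \left(-4\right) = \frac{8}{3} \left(-4\right) = - \frac{32}{3} \approx -10.667$)
$\left(r + \left(X{\left(3,1 \right)} + 1\right) \left(-4\right)\right)^{2} = \left(- \frac{32}{3} + \left(\left(7 + 1\right) + 1\right) \left(-4\right)\right)^{2} = \left(- \frac{32}{3} + \left(8 + 1\right) \left(-4\right)\right)^{2} = \left(- \frac{32}{3} + 9 \left(-4\right)\right)^{2} = \left(- \frac{32}{3} - 36\right)^{2} = \left(- \frac{140}{3}\right)^{2} = \frac{19600}{9}$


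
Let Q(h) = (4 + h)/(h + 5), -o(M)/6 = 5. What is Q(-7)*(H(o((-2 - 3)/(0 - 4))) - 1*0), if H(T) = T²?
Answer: 1350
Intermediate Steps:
o(M) = -30 (o(M) = -6*5 = -30)
Q(h) = (4 + h)/(5 + h)
Q(-7)*(H(o((-2 - 3)/(0 - 4))) - 1*0) = ((4 - 7)/(5 - 7))*((-30)² - 1*0) = (-3/(-2))*(900 + 0) = -½*(-3)*900 = (3/2)*900 = 1350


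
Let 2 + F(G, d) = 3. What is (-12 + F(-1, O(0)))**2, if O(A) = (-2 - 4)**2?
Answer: 121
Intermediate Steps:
O(A) = 36 (O(A) = (-6)**2 = 36)
F(G, d) = 1 (F(G, d) = -2 + 3 = 1)
(-12 + F(-1, O(0)))**2 = (-12 + 1)**2 = (-11)**2 = 121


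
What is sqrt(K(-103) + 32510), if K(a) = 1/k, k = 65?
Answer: sqrt(137354815)/65 ≈ 180.31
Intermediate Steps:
K(a) = 1/65
sqrt(K(-103) + 32510) = sqrt(1/65 + 32510) = sqrt(2113151/65) = sqrt(137354815)/65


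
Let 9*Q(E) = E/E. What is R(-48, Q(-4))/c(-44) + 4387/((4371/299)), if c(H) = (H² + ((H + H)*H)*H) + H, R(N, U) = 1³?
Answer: 220992155017/736408596 ≈ 300.09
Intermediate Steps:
Q(E) = ⅑ (Q(E) = (E/E)/9 = (⅑)*1 = ⅑)
R(N, U) = 1
c(H) = H + H² + 2*H³ (c(H) = (H² + ((2*H)*H)*H) + H = (H² + (2*H²)*H) + H = (H² + 2*H³) + H = H + H² + 2*H³)
R(-48, Q(-4))/c(-44) + 4387/((4371/299)) = 1/(-44*(1 - 44 + 2*(-44)²)) + 4387/((4371/299)) = 1/(-44*(1 - 44 + 2*1936)) + 4387/((4371*(1/299))) = 1/(-44*(1 - 44 + 3872)) + 4387/(4371/299) = 1/(-44*3829) + 4387*(299/4371) = 1/(-168476) + 1311713/4371 = 1*(-1/168476) + 1311713/4371 = -1/168476 + 1311713/4371 = 220992155017/736408596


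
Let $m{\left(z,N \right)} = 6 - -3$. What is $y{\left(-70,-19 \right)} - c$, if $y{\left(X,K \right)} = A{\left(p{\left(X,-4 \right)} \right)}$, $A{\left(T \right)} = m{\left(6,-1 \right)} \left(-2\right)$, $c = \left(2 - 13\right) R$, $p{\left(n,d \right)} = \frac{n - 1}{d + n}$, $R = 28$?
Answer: $290$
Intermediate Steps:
$m{\left(z,N \right)} = 9$ ($m{\left(z,N \right)} = 6 + 3 = 9$)
$p{\left(n,d \right)} = \frac{-1 + n}{d + n}$
$c = -308$ ($c = \left(2 - 13\right) 28 = \left(-11\right) 28 = -308$)
$A{\left(T \right)} = -18$ ($A{\left(T \right)} = 9 \left(-2\right) = -18$)
$y{\left(X,K \right)} = -18$
$y{\left(-70,-19 \right)} - c = -18 - -308 = -18 + 308 = 290$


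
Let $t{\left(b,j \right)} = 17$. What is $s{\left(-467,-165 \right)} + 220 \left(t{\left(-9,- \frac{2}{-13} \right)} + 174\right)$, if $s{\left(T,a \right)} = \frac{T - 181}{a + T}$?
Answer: $\frac{3319661}{79} \approx 42021.0$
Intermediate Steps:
$s{\left(T,a \right)} = \frac{-181 + T}{T + a}$
$s{\left(-467,-165 \right)} + 220 \left(t{\left(-9,- \frac{2}{-13} \right)} + 174\right) = \frac{-181 - 467}{-467 - 165} + 220 \left(17 + 174\right) = \frac{1}{-632} \left(-648\right) + 220 \cdot 191 = \left(- \frac{1}{632}\right) \left(-648\right) + 42020 = \frac{81}{79} + 42020 = \frac{3319661}{79}$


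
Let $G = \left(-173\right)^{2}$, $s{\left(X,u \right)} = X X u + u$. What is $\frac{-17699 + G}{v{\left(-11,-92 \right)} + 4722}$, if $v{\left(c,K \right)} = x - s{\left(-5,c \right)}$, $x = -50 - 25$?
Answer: $\frac{12230}{4933} \approx 2.4792$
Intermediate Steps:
$s{\left(X,u \right)} = u + u X^{2}$ ($s{\left(X,u \right)} = X^{2} u + u = u X^{2} + u = u + u X^{2}$)
$x = -75$
$G = 29929$
$v{\left(c,K \right)} = -75 - 26 c$ ($v{\left(c,K \right)} = -75 - c \left(1 + \left(-5\right)^{2}\right) = -75 - c \left(1 + 25\right) = -75 - c 26 = -75 - 26 c$)
$\frac{-17699 + G}{v{\left(-11,-92 \right)} + 4722} = \frac{-17699 + 29929}{\left(-75 - -286\right) + 4722} = \frac{12230}{\left(-75 + 286\right) + 4722} = \frac{12230}{211 + 4722} = \frac{12230}{4933}$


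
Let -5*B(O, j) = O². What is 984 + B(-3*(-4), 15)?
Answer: 4776/5 ≈ 955.20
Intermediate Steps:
B(O, j) = -O²/5
984 + B(-3*(-4), 15) = 984 - (-3*(-4))²/5 = 984 - ⅕*12² = 984 - ⅕*144 = 984 - 144/5 = 4776/5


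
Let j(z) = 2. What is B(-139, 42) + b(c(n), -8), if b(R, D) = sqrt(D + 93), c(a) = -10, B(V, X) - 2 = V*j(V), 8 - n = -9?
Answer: -276 + sqrt(85) ≈ -266.78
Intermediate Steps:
n = 17 (n = 8 - 1*(-9) = 8 + 9 = 17)
B(V, X) = 2 + 2*V (B(V, X) = 2 + V*2 = 2 + 2*V)
b(R, D) = sqrt(93 + D)
B(-139, 42) + b(c(n), -8) = (2 + 2*(-139)) + sqrt(93 - 8) = (2 - 278) + sqrt(85) = -276 + sqrt(85)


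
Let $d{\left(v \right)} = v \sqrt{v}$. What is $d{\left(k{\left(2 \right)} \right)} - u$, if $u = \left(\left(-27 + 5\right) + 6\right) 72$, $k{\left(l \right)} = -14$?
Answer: $1152 - 14 i \sqrt{14} \approx 1152.0 - 52.383 i$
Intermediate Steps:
$d{\left(v \right)} = v^{\frac{3}{2}}$
$u = -1152$ ($u = \left(-22 + 6\right) 72 = \left(-16\right) 72 = -1152$)
$d{\left(k{\left(2 \right)} \right)} - u = \left(-14\right)^{\frac{3}{2}} - -1152 = - 14 i \sqrt{14} + 1152 = 1152 - 14 i \sqrt{14}$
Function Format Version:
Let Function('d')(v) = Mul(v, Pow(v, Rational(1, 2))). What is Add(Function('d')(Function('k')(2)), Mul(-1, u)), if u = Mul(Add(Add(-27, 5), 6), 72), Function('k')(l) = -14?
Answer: Add(1152, Mul(-14, I, Pow(14, Rational(1, 2)))) ≈ Add(1152.0, Mul(-52.383, I))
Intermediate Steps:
Function('d')(v) = Pow(v, Rational(3, 2))
u = -1152 (u = Mul(Add(-22, 6), 72) = Mul(-16, 72) = -1152)
Add(Function('d')(Function('k')(2)), Mul(-1, u)) = Add(Pow(-14, Rational(3, 2)), Mul(-1, -1152)) = Add(Mul(-14, I, Pow(14, Rational(1, 2))), 1152) = Add(1152, Mul(-14, I, Pow(14, Rational(1, 2))))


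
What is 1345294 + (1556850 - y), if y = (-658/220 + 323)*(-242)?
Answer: 14897931/5 ≈ 2.9796e+6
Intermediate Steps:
y = -387211/5 (y = (-658*1/220 + 323)*(-242) = (-329/110 + 323)*(-242) = (35201/110)*(-242) = -387211/5 ≈ -77442.)
1345294 + (1556850 - y) = 1345294 + (1556850 - 1*(-387211/5)) = 1345294 + (1556850 + 387211/5) = 1345294 + 8171461/5 = 14897931/5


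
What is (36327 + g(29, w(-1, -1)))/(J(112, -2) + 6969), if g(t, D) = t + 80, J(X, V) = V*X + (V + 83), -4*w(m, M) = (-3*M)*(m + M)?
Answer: 18218/3413 ≈ 5.3378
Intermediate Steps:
w(m, M) = 3*M*(M + m)/4 (w(m, M) = -(-3*M)*(m + M)/4 = -(-3*M)*(M + m)/4 = -(-3)*M*(M + m)/4 = 3*M*(M + m)/4)
J(X, V) = 83 + V + V*X (J(X, V) = V*X + (83 + V) = 83 + V + V*X)
g(t, D) = 80 + t
(36327 + g(29, w(-1, -1)))/(J(112, -2) + 6969) = (36327 + (80 + 29))/((83 - 2 - 2*112) + 6969) = (36327 + 109)/((83 - 2 - 224) + 6969) = 36436/(-143 + 6969) = 36436/6826 = 36436*(1/6826) = 18218/3413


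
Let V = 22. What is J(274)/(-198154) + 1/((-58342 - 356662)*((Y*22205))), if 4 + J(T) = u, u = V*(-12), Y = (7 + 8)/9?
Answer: 6174159462169/4565053928970700 ≈ 0.0013525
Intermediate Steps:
Y = 5/3 (Y = 15*(1/9) = 5/3 ≈ 1.6667)
u = -264 (u = 22*(-12) = -264)
J(T) = -268 (J(T) = -4 - 264 = -268)
J(274)/(-198154) + 1/((-58342 - 356662)*((Y*22205))) = -268/(-198154) + 1/((-58342 - 356662)*(((5/3)*22205))) = -268*(-1/198154) + 1/((-415004)*(111025/3)) = 134/99077 - 1/415004*3/111025 = 134/99077 - 3/46075819100 = 6174159462169/4565053928970700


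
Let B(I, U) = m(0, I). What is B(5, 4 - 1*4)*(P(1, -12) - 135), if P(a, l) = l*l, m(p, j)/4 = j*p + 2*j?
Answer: 360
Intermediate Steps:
m(p, j) = 8*j + 4*j*p (m(p, j) = 4*(j*p + 2*j) = 4*(2*j + j*p) = 8*j + 4*j*p)
B(I, U) = 8*I (B(I, U) = 4*I*(2 + 0) = 4*I*2 = 8*I)
P(a, l) = l**2
B(5, 4 - 1*4)*(P(1, -12) - 135) = (8*5)*((-12)**2 - 135) = 40*(144 - 135) = 40*9 = 360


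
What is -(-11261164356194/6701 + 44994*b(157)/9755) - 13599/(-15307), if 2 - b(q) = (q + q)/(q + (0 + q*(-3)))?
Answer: 1681514627560092752761/1000591879285 ≈ 1.6805e+9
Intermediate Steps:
b(q) = 3 (b(q) = 2 - (q + q)/(q + (0 + q*(-3))) = 2 - 2*q/(q + (0 - 3*q)) = 2 - 2*q/(q - 3*q) = 2 - 2*q/((-2*q)) = 2 - 2*q*(-1/(2*q)) = 2 - 1*(-1) = 2 + 1 = 3)
-(-11261164356194/6701 + 44994*b(157)/9755) - 13599/(-15307) = -44994/(1/((3/9755 + 22750/20103) - 37351)) - 13599/(-15307) = -44994/(1/((3*(1/9755) + 22750*(1/20103)) - 37351)) - 13599*(-1/15307) = -44994/(1/((3/9755 + 22750/20103) - 37351)) + 13599/15307 = -44994/(1/(221986559/196104765 - 37351)) + 13599/15307 = -44994/(1/(-7324487090956/196104765)) + 13599/15307 = -44994/(-196104765/7324487090956) + 13599/15307 = -44994*(-7324487090956/196104765) + 13599/15307 = 109852657390158088/65368255 + 13599/15307 = 1681514627560092752761/1000591879285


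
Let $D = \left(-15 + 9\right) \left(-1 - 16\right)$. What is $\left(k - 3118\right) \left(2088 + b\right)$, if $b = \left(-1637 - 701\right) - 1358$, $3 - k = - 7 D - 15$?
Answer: $3836688$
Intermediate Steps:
$D = 102$ ($D = \left(-6\right) \left(-17\right) = 102$)
$k = 732$ ($k = 3 - \left(\left(-7\right) 102 - 15\right) = 3 - \left(-714 - 15\right) = 3 - -729 = 3 + 729 = 732$)
$b = -3696$ ($b = -2338 - 1358 = -3696$)
$\left(k - 3118\right) \left(2088 + b\right) = \left(732 - 3118\right) \left(2088 - 3696\right) = \left(732 - 3118\right) \left(-1608\right) = \left(-2386\right) \left(-1608\right) = 3836688$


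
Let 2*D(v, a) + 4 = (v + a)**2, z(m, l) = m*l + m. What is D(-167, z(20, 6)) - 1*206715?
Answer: -412705/2 ≈ -2.0635e+5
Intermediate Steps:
z(m, l) = m + l*m (z(m, l) = l*m + m = m + l*m)
D(v, a) = -2 + (a + v)**2/2 (D(v, a) = -2 + (v + a)**2/2 = -2 + (a + v)**2/2)
D(-167, z(20, 6)) - 1*206715 = (-2 + (20*(1 + 6) - 167)**2/2) - 1*206715 = (-2 + (20*7 - 167)**2/2) - 206715 = (-2 + (140 - 167)**2/2) - 206715 = (-2 + (1/2)*(-27)**2) - 206715 = (-2 + (1/2)*729) - 206715 = (-2 + 729/2) - 206715 = 725/2 - 206715 = -412705/2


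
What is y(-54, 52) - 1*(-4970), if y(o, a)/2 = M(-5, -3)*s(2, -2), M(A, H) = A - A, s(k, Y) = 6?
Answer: 4970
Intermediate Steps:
M(A, H) = 0
y(o, a) = 0 (y(o, a) = 2*(0*6) = 2*0 = 0)
y(-54, 52) - 1*(-4970) = 0 - 1*(-4970) = 0 + 4970 = 4970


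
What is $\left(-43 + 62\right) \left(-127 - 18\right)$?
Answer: $-2755$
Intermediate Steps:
$\left(-43 + 62\right) \left(-127 - 18\right) = 19 \left(-145\right) = -2755$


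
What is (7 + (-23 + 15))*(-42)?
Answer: 42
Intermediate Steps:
(7 + (-23 + 15))*(-42) = (7 - 8)*(-42) = -1*(-42) = 42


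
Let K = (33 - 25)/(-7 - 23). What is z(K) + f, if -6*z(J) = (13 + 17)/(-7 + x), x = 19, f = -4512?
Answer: -54149/12 ≈ -4512.4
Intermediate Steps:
K = -4/15 (K = 8/(-30) = 8*(-1/30) = -4/15 ≈ -0.26667)
z(J) = -5/12 (z(J) = -(13 + 17)/(6*(-7 + 19)) = -5/12)
z(K) + f = -5/12 - 4512 = -54149/12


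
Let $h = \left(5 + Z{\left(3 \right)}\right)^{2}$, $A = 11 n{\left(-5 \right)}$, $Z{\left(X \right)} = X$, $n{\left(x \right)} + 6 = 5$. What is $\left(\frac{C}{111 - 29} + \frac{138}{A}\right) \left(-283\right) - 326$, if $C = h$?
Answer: $\frac{1354572}{451} \approx 3003.5$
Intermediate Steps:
$n{\left(x \right)} = -1$ ($n{\left(x \right)} = -6 + 5 = -1$)
$A = -11$ ($A = 11 \left(-1\right) = -11$)
$h = 64$ ($h = \left(5 + 3\right)^{2} = 8^{2} = 64$)
$C = 64$
$\left(\frac{C}{111 - 29} + \frac{138}{A}\right) \left(-283\right) - 326 = \left(\frac{64}{111 - 29} + \frac{138}{-11}\right) \left(-283\right) - 326 = \left(\frac{64}{111 - 29} + 138 \left(- \frac{1}{11}\right)\right) \left(-283\right) - 326 = \left(\frac{64}{82} - \frac{138}{11}\right) \left(-283\right) - 326 = \left(64 \cdot \frac{1}{82} - \frac{138}{11}\right) \left(-283\right) - 326 = \left(\frac{32}{41} - \frac{138}{11}\right) \left(-283\right) - 326 = \left(- \frac{5306}{451}\right) \left(-283\right) - 326 = \frac{1501598}{451} - 326 = \frac{1354572}{451}$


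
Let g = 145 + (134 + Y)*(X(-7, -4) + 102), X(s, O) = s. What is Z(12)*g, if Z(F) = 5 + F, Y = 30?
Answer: 267325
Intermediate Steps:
g = 15725 (g = 145 + (134 + 30)*(-7 + 102) = 145 + 164*95 = 145 + 15580 = 15725)
Z(12)*g = (5 + 12)*15725 = 17*15725 = 267325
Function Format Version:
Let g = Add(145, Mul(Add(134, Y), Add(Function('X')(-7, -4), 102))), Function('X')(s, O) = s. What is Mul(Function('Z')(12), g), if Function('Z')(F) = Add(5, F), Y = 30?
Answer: 267325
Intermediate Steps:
g = 15725 (g = Add(145, Mul(Add(134, 30), Add(-7, 102))) = Add(145, Mul(164, 95)) = Add(145, 15580) = 15725)
Mul(Function('Z')(12), g) = Mul(Add(5, 12), 15725) = Mul(17, 15725) = 267325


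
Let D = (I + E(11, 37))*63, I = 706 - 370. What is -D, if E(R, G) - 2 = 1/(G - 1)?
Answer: -85183/4 ≈ -21296.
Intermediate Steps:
I = 336
E(R, G) = 2 + 1/(-1 + G) (E(R, G) = 2 + 1/(G - 1) = 2 + 1/(-1 + G))
D = 85183/4 (D = (336 + (-1 + 2*37)/(-1 + 37))*63 = (336 + (-1 + 74)/36)*63 = (336 + (1/36)*73)*63 = (336 + 73/36)*63 = (12169/36)*63 = 85183/4 ≈ 21296.)
-D = -1*85183/4 = -85183/4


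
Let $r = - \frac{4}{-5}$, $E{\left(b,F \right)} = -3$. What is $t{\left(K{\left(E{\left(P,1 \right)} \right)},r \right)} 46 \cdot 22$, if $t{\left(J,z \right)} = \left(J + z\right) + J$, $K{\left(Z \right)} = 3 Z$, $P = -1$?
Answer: $- \frac{87032}{5} \approx -17406.0$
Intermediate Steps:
$r = \frac{4}{5}$ ($r = \left(-4\right) \left(- \frac{1}{5}\right) = \frac{4}{5} \approx 0.8$)
$t{\left(J,z \right)} = z + 2 J$
$t{\left(K{\left(E{\left(P,1 \right)} \right)},r \right)} 46 \cdot 22 = \left(\frac{4}{5} + 2 \cdot 3 \left(-3\right)\right) 46 \cdot 22 = \left(\frac{4}{5} + 2 \left(-9\right)\right) 46 \cdot 22 = \left(\frac{4}{5} - 18\right) 46 \cdot 22 = \left(- \frac{86}{5}\right) 46 \cdot 22 = \left(- \frac{3956}{5}\right) 22 = - \frac{87032}{5}$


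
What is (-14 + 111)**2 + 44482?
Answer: 53891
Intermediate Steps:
(-14 + 111)**2 + 44482 = 97**2 + 44482 = 9409 + 44482 = 53891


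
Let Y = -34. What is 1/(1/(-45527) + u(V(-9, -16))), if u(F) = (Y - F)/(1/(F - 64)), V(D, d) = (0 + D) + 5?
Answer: 45527/92875079 ≈ 0.00049020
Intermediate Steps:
V(D, d) = 5 + D (V(D, d) = D + 5 = 5 + D)
u(F) = (-64 + F)*(-34 - F) (u(F) = (-34 - F)/(1/(F - 64)) = (-34 - F)/(1/(-64 + F)) = (-34 - F)*(-64 + F) = (-64 + F)*(-34 - F))
1/(1/(-45527) + u(V(-9, -16))) = 1/(1/(-45527) + (2176 - (5 - 9)² + 30*(5 - 9))) = 1/(-1/45527 + (2176 - 1*(-4)² + 30*(-4))) = 1/(-1/45527 + (2176 - 1*16 - 120)) = 1/(-1/45527 + (2176 - 16 - 120)) = 1/(-1/45527 + 2040) = 1/(92875079/45527) = 45527/92875079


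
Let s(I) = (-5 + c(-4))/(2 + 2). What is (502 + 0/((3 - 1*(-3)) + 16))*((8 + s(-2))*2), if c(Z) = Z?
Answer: 5773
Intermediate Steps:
s(I) = -9/4 (s(I) = (-5 - 4)/(2 + 2) = -9/4)
(502 + 0/((3 - 1*(-3)) + 16))*((8 + s(-2))*2) = (502 + 0/((3 - 1*(-3)) + 16))*((8 - 9/4)*2) = (502 + 0/((3 + 3) + 16))*((23/4)*2) = (502 + 0/(6 + 16))*(23/2) = (502 + 0/22)*(23/2) = (502 + 0*(1/22))*(23/2) = (502 + 0)*(23/2) = 502*(23/2) = 5773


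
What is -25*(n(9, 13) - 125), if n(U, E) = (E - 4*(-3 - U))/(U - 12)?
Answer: 10900/3 ≈ 3633.3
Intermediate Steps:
n(U, E) = (12 + E + 4*U)/(-12 + U) (n(U, E) = (E + (12 + 4*U))/(-12 + U) = (12 + E + 4*U)/(-12 + U))
-25*(n(9, 13) - 125) = -25*((12 + 13 + 4*9)/(-12 + 9) - 125) = -25*((12 + 13 + 36)/(-3) - 125) = -25*(-⅓*61 - 125) = -25*(-61/3 - 125) = -25*(-436/3) = 10900/3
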